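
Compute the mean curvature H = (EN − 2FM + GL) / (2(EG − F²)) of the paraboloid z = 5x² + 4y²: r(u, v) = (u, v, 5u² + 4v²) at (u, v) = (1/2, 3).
H = 61*sqrt(602)/7396

With E = 100*u^2 + 1, F = 80*u*v, G = 64*v^2 + 1, L = 10/sqrt(100*u^2 + 64*v^2 + 1), M = 0, N = 8/sqrt(100*u^2 + 64*v^2 + 1), assemble
  H = (EN − 2FM + GL) / (2(EG − F²)) = (400*u^2 + 320*v^2 + 9)/(100*u^2 + 64*v^2 + 1)^(3/2).
At (u, v) = (1/2, 3): H = 61*sqrt(602)/7396.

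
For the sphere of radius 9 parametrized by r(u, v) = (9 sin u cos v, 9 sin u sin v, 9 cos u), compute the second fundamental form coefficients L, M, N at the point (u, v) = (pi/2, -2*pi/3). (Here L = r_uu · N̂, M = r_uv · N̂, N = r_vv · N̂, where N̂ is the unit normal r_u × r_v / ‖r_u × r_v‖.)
L = -9;  M = 0;  N = -9

Compute the unit normal N̂(u, v) = (sin(u)^2*cos(v)/Abs(sin(u)), sin(u)^2*sin(v)/Abs(sin(u)), sin(2*u)/(2*Abs(sin(u)))), and the second partials r_uu, r_uv, r_vv. Take dot products:
  L(u, v) = r_uu · N̂ = -9*sin(u)/Abs(sin(u)),
  M(u, v) = r_uv · N̂ = 0,
  N(u, v) = r_vv · N̂ = -9*sin(u)^3/Abs(sin(u)).
Evaluating at (u, v) = (pi/2, -2*pi/3):
  L = -9, M = 0, N = -9.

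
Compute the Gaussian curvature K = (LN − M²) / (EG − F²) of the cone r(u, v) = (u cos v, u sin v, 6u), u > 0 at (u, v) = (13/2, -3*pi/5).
K = 0

Coefficients of the first fundamental form: E = 37, F = 0, G = u^2.
Coefficients of the second fundamental form: L = 0, M = 0, N = 6*sqrt(37)*u^2/(37*Abs(u)).
Assemble K = (LN − M²)/(EG − F²) = 0. At (u, v) = (13/2, -3*pi/5): K = 0.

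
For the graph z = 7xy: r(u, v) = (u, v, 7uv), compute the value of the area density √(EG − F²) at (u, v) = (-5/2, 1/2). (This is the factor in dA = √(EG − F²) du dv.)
√(EG − F²)|_{(-5/2, 1/2)} = 3*sqrt(142)/2

E = 49*v^2 + 1, F = 49*u*v, G = 49*u^2 + 1, so EG − F² = 49*u^2 + 49*v^2 + 1. Taking the positive square root: √(EG − F²) = sqrt(49*u^2 + 49*v^2 + 1). At (u, v) = (-5/2, 1/2): 3*sqrt(142)/2.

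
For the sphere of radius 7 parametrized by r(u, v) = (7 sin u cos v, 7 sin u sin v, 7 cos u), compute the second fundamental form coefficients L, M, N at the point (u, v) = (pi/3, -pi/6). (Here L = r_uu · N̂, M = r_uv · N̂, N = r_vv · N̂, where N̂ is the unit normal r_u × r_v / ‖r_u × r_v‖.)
L = -7;  M = 0;  N = -21/4

Compute the unit normal N̂(u, v) = (sin(u)^2*cos(v)/Abs(sin(u)), sin(u)^2*sin(v)/Abs(sin(u)), sin(2*u)/(2*Abs(sin(u)))), and the second partials r_uu, r_uv, r_vv. Take dot products:
  L(u, v) = r_uu · N̂ = -7*sin(u)/Abs(sin(u)),
  M(u, v) = r_uv · N̂ = 0,
  N(u, v) = r_vv · N̂ = -7*sin(u)^3/Abs(sin(u)).
Evaluating at (u, v) = (pi/3, -pi/6):
  L = -7, M = 0, N = -21/4.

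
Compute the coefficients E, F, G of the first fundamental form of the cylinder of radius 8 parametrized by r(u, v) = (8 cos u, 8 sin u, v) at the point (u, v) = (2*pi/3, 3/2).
E = 64;  F = 0;  G = 1

Partials: r_u = (-8*sin(u), 8*cos(u), 0), r_v = (0, 0, 1). As functions of (u, v):
  E = r_u · r_u = 64,
  F = r_u · r_v = 0,
  G = r_v · r_v = 1.
Evaluating at (u, v) = (2*pi/3, 3/2): E = 64, F = 0, G = 1.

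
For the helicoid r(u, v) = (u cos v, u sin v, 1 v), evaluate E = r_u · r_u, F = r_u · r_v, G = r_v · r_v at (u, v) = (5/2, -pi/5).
E = 1;  F = 0;  G = 29/4

Partials: r_u = (cos(v), sin(v), 0), r_v = (-u*sin(v), u*cos(v), 1). As functions of (u, v):
  E = r_u · r_u = 1,
  F = r_u · r_v = 0,
  G = r_v · r_v = u^2 + 1.
Evaluating at (u, v) = (5/2, -pi/5): E = 1, F = 0, G = 29/4.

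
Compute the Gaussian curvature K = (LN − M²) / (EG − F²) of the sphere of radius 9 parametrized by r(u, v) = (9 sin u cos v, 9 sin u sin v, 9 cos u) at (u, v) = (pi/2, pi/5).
K = 1/81

Coefficients of the first fundamental form: E = 81, F = 0, G = 81*sin(u)^2.
Coefficients of the second fundamental form: L = -9*sin(u)/Abs(sin(u)), M = 0, N = -9*sin(u)^3/Abs(sin(u)).
Assemble K = (LN − M²)/(EG − F²) = 1/81. At (u, v) = (pi/2, pi/5): K = 1/81.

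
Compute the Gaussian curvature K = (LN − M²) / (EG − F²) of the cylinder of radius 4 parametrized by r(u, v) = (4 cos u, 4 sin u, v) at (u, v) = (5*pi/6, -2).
K = 0

Coefficients of the first fundamental form: E = 16, F = 0, G = 1.
Coefficients of the second fundamental form: L = -4, M = 0, N = 0.
Assemble K = (LN − M²)/(EG − F²) = 0. At (u, v) = (5*pi/6, -2): K = 0.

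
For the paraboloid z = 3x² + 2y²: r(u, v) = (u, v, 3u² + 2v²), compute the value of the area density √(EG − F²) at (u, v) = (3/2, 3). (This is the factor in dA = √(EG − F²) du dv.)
√(EG − F²)|_{(3/2, 3)} = sqrt(226)

E = 36*u^2 + 1, F = 24*u*v, G = 16*v^2 + 1, so EG − F² = 36*u^2 + 16*v^2 + 1. Taking the positive square root: √(EG − F²) = sqrt(36*u^2 + 16*v^2 + 1). At (u, v) = (3/2, 3): sqrt(226).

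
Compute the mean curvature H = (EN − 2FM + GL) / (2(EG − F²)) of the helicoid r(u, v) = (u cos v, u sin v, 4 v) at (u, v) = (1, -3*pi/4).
H = 0

With E = 1, F = 0, G = u^2 + 16, L = 0, M = -4/sqrt(u^2 + 16), N = 0, assemble
  H = (EN − 2FM + GL) / (2(EG − F²)) = 0.
At (u, v) = (1, -3*pi/4): H = 0.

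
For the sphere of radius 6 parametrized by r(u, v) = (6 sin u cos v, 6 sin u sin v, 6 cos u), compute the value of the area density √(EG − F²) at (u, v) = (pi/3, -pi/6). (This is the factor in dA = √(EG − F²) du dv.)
√(EG − F²)|_{(pi/3, -pi/6)} = 18*sqrt(3)

E = 36, F = 0, G = 36*sin(u)^2, so EG − F² = 1296*sin(u)^2. Taking the positive square root: √(EG − F²) = 36*Abs(sin(u)). At (u, v) = (pi/3, -pi/6): 18*sqrt(3).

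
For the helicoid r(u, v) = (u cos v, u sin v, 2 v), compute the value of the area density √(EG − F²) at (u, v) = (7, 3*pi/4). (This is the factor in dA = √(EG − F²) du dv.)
√(EG − F²)|_{(7, 3*pi/4)} = sqrt(53)

E = 1, F = 0, G = u^2 + 4, so EG − F² = u^2 + 4. Taking the positive square root: √(EG − F²) = sqrt(u^2 + 4). At (u, v) = (7, 3*pi/4): sqrt(53).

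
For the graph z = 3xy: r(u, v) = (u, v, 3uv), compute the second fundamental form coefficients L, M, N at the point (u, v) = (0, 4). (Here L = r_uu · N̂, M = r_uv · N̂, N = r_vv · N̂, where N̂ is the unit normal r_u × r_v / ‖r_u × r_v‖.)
L = 0;  M = 3*sqrt(145)/145;  N = 0

Compute the unit normal N̂(u, v) = (-3*v/sqrt(9*u^2 + 9*v^2 + 1), -3*u/sqrt(9*u^2 + 9*v^2 + 1), 1/sqrt(9*u^2 + 9*v^2 + 1)), and the second partials r_uu, r_uv, r_vv. Take dot products:
  L(u, v) = r_uu · N̂ = 0,
  M(u, v) = r_uv · N̂ = 3/sqrt(9*u^2 + 9*v^2 + 1),
  N(u, v) = r_vv · N̂ = 0.
Evaluating at (u, v) = (0, 4):
  L = 0, M = 3*sqrt(145)/145, N = 0.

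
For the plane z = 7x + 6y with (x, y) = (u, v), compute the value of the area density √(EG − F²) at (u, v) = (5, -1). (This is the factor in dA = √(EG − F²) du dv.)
√(EG − F²)|_{(5, -1)} = sqrt(86)

E = 50, F = 42, G = 37, so EG − F² = 86. Taking the positive square root: √(EG − F²) = sqrt(86). At (u, v) = (5, -1): sqrt(86).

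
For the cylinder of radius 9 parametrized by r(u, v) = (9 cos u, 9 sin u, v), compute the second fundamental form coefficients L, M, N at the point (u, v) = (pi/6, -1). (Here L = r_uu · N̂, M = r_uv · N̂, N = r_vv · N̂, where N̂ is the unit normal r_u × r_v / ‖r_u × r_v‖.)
L = -9;  M = 0;  N = 0

Compute the unit normal N̂(u, v) = (cos(u), sin(u), 0), and the second partials r_uu, r_uv, r_vv. Take dot products:
  L(u, v) = r_uu · N̂ = -9,
  M(u, v) = r_uv · N̂ = 0,
  N(u, v) = r_vv · N̂ = 0.
Evaluating at (u, v) = (pi/6, -1):
  L = -9, M = 0, N = 0.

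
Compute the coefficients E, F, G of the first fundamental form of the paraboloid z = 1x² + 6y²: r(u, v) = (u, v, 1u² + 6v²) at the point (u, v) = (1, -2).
E = 5;  F = -48;  G = 577

Partials: r_u = (1, 0, 2*u), r_v = (0, 1, 12*v). As functions of (u, v):
  E = r_u · r_u = 4*u^2 + 1,
  F = r_u · r_v = 24*u*v,
  G = r_v · r_v = 144*v^2 + 1.
Evaluating at (u, v) = (1, -2): E = 5, F = -48, G = 577.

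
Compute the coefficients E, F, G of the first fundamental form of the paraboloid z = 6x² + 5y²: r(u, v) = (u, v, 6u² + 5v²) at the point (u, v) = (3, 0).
E = 1297;  F = 0;  G = 1

Partials: r_u = (1, 0, 12*u), r_v = (0, 1, 10*v). As functions of (u, v):
  E = r_u · r_u = 144*u^2 + 1,
  F = r_u · r_v = 120*u*v,
  G = r_v · r_v = 100*v^2 + 1.
Evaluating at (u, v) = (3, 0): E = 1297, F = 0, G = 1.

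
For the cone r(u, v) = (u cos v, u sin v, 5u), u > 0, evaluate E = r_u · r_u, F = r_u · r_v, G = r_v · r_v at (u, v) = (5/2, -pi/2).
E = 26;  F = 0;  G = 25/4

Partials: r_u = (cos(v), sin(v), 5), r_v = (-u*sin(v), u*cos(v), 0). As functions of (u, v):
  E = r_u · r_u = 26,
  F = r_u · r_v = 0,
  G = r_v · r_v = u^2.
Evaluating at (u, v) = (5/2, -pi/2): E = 26, F = 0, G = 25/4.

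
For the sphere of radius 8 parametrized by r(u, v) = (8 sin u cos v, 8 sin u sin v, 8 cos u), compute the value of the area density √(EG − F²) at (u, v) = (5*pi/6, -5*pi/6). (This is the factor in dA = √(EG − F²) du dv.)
√(EG − F²)|_{(5*pi/6, -5*pi/6)} = 32

E = 64, F = 0, G = 64*sin(u)^2, so EG − F² = 4096*sin(u)^2. Taking the positive square root: √(EG − F²) = 64*Abs(sin(u)). At (u, v) = (5*pi/6, -5*pi/6): 32.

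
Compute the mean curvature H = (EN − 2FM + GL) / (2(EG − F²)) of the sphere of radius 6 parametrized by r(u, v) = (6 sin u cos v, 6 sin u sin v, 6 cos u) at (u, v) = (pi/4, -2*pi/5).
H = -1/6

With E = 36, F = 0, G = 36*sin(u)^2, L = -6*sin(u)/Abs(sin(u)), M = 0, N = -6*sin(u)^3/Abs(sin(u)), assemble
  H = (EN − 2FM + GL) / (2(EG − F²)) = -sin(u)/(6*Abs(sin(u))).
At (u, v) = (pi/4, -2*pi/5): H = -1/6.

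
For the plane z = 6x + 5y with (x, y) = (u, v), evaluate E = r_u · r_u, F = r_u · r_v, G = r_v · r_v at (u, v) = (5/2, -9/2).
E = 37;  F = 30;  G = 26

Partials: r_u = (1, 0, 6), r_v = (0, 1, 5). As functions of (u, v):
  E = r_u · r_u = 37,
  F = r_u · r_v = 30,
  G = r_v · r_v = 26.
Evaluating at (u, v) = (5/2, -9/2): E = 37, F = 30, G = 26.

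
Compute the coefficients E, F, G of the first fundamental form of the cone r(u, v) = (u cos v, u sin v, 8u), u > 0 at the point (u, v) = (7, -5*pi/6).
E = 65;  F = 0;  G = 49

Partials: r_u = (cos(v), sin(v), 8), r_v = (-u*sin(v), u*cos(v), 0). As functions of (u, v):
  E = r_u · r_u = 65,
  F = r_u · r_v = 0,
  G = r_v · r_v = u^2.
Evaluating at (u, v) = (7, -5*pi/6): E = 65, F = 0, G = 49.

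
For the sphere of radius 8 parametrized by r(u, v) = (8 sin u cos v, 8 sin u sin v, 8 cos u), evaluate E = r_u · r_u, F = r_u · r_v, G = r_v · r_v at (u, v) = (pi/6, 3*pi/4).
E = 64;  F = 0;  G = 16

Partials: r_u = (8*cos(u)*cos(v), 8*sin(v)*cos(u), -8*sin(u)), r_v = (-8*sin(u)*sin(v), 8*sin(u)*cos(v), 0). As functions of (u, v):
  E = r_u · r_u = 64,
  F = r_u · r_v = 0,
  G = r_v · r_v = 64*sin(u)^2.
Evaluating at (u, v) = (pi/6, 3*pi/4): E = 64, F = 0, G = 16.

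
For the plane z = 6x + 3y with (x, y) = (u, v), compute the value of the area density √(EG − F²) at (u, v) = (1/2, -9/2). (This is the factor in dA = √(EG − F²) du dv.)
√(EG − F²)|_{(1/2, -9/2)} = sqrt(46)

E = 37, F = 18, G = 10, so EG − F² = 46. Taking the positive square root: √(EG − F²) = sqrt(46). At (u, v) = (1/2, -9/2): sqrt(46).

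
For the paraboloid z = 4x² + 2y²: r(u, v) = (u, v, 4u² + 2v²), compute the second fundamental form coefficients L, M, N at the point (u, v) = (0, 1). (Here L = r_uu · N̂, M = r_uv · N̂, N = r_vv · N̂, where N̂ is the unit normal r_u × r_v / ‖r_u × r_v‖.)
L = 8*sqrt(17)/17;  M = 0;  N = 4*sqrt(17)/17

Compute the unit normal N̂(u, v) = (-8*u/sqrt(64*u^2 + 16*v^2 + 1), -4*v/sqrt(64*u^2 + 16*v^2 + 1), 1/sqrt(64*u^2 + 16*v^2 + 1)), and the second partials r_uu, r_uv, r_vv. Take dot products:
  L(u, v) = r_uu · N̂ = 8/sqrt(64*u^2 + 16*v^2 + 1),
  M(u, v) = r_uv · N̂ = 0,
  N(u, v) = r_vv · N̂ = 4/sqrt(64*u^2 + 16*v^2 + 1).
Evaluating at (u, v) = (0, 1):
  L = 8*sqrt(17)/17, M = 0, N = 4*sqrt(17)/17.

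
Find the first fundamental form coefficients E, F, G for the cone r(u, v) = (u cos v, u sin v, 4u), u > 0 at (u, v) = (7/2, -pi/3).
E = 17;  F = 0;  G = 49/4

Partials: r_u = (cos(v), sin(v), 4), r_v = (-u*sin(v), u*cos(v), 0). As functions of (u, v):
  E = r_u · r_u = 17,
  F = r_u · r_v = 0,
  G = r_v · r_v = u^2.
Evaluating at (u, v) = (7/2, -pi/3): E = 17, F = 0, G = 49/4.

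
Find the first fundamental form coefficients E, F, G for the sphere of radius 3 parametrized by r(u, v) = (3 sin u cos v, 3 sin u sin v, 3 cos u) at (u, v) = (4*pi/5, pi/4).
E = 9;  F = 0;  G = 45/8 - 9*sqrt(5)/8

Partials: r_u = (3*cos(u)*cos(v), 3*sin(v)*cos(u), -3*sin(u)), r_v = (-3*sin(u)*sin(v), 3*sin(u)*cos(v), 0). As functions of (u, v):
  E = r_u · r_u = 9,
  F = r_u · r_v = 0,
  G = r_v · r_v = 9*sin(u)^2.
Evaluating at (u, v) = (4*pi/5, pi/4): E = 9, F = 0, G = 45/8 - 9*sqrt(5)/8.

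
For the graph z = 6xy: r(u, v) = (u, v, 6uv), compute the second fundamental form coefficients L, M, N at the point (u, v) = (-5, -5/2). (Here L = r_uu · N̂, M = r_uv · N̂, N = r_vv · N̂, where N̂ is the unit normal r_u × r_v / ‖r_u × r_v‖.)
L = 0;  M = 3*sqrt(1126)/563;  N = 0

Compute the unit normal N̂(u, v) = (-6*v/sqrt(36*u^2 + 36*v^2 + 1), -6*u/sqrt(36*u^2 + 36*v^2 + 1), 1/sqrt(36*u^2 + 36*v^2 + 1)), and the second partials r_uu, r_uv, r_vv. Take dot products:
  L(u, v) = r_uu · N̂ = 0,
  M(u, v) = r_uv · N̂ = 6/sqrt(36*u^2 + 36*v^2 + 1),
  N(u, v) = r_vv · N̂ = 0.
Evaluating at (u, v) = (-5, -5/2):
  L = 0, M = 3*sqrt(1126)/563, N = 0.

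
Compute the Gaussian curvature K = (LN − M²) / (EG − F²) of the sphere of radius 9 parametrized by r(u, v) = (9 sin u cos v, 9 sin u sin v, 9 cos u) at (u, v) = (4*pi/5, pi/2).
K = 1/81

Coefficients of the first fundamental form: E = 81, F = 0, G = 81*sin(u)^2.
Coefficients of the second fundamental form: L = -9*sin(u)/Abs(sin(u)), M = 0, N = -9*sin(u)^3/Abs(sin(u)).
Assemble K = (LN − M²)/(EG − F²) = 1/81. At (u, v) = (4*pi/5, pi/2): K = 1/81.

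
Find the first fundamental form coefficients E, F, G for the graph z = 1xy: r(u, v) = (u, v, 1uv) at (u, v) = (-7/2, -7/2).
E = 53/4;  F = 49/4;  G = 53/4

Partials: r_u = (1, 0, v), r_v = (0, 1, u). As functions of (u, v):
  E = r_u · r_u = v^2 + 1,
  F = r_u · r_v = u*v,
  G = r_v · r_v = u^2 + 1.
Evaluating at (u, v) = (-7/2, -7/2): E = 53/4, F = 49/4, G = 53/4.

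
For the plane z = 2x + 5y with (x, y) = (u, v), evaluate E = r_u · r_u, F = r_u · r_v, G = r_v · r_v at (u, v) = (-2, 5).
E = 5;  F = 10;  G = 26

Partials: r_u = (1, 0, 2), r_v = (0, 1, 5). As functions of (u, v):
  E = r_u · r_u = 5,
  F = r_u · r_v = 10,
  G = r_v · r_v = 26.
Evaluating at (u, v) = (-2, 5): E = 5, F = 10, G = 26.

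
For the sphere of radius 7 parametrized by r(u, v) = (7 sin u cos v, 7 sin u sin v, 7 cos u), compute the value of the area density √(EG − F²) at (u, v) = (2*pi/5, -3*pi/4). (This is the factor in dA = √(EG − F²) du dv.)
√(EG − F²)|_{(2*pi/5, -3*pi/4)} = 49*sqrt(2*sqrt(5) + 10)/4

E = 49, F = 0, G = 49*sin(u)^2, so EG − F² = 2401*sin(u)^2. Taking the positive square root: √(EG − F²) = 49*Abs(sin(u)). At (u, v) = (2*pi/5, -3*pi/4): 49*sqrt(2*sqrt(5) + 10)/4.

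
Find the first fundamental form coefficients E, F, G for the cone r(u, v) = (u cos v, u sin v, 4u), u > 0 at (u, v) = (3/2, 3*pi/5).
E = 17;  F = 0;  G = 9/4

Partials: r_u = (cos(v), sin(v), 4), r_v = (-u*sin(v), u*cos(v), 0). As functions of (u, v):
  E = r_u · r_u = 17,
  F = r_u · r_v = 0,
  G = r_v · r_v = u^2.
Evaluating at (u, v) = (3/2, 3*pi/5): E = 17, F = 0, G = 9/4.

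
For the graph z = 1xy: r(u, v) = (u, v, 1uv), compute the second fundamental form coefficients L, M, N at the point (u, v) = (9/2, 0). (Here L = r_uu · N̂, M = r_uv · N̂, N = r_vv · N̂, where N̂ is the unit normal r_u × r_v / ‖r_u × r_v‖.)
L = 0;  M = 2*sqrt(85)/85;  N = 0

Compute the unit normal N̂(u, v) = (-v/sqrt(u^2 + v^2 + 1), -u/sqrt(u^2 + v^2 + 1), 1/sqrt(u^2 + v^2 + 1)), and the second partials r_uu, r_uv, r_vv. Take dot products:
  L(u, v) = r_uu · N̂ = 0,
  M(u, v) = r_uv · N̂ = 1/sqrt(u^2 + v^2 + 1),
  N(u, v) = r_vv · N̂ = 0.
Evaluating at (u, v) = (9/2, 0):
  L = 0, M = 2*sqrt(85)/85, N = 0.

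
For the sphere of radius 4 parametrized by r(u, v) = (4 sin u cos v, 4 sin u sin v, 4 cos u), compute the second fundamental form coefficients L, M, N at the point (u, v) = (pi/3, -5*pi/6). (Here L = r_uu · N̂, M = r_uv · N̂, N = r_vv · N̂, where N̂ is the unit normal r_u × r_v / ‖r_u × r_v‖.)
L = -4;  M = 0;  N = -3

Compute the unit normal N̂(u, v) = (sin(u)^2*cos(v)/Abs(sin(u)), sin(u)^2*sin(v)/Abs(sin(u)), sin(2*u)/(2*Abs(sin(u)))), and the second partials r_uu, r_uv, r_vv. Take dot products:
  L(u, v) = r_uu · N̂ = -4*sin(u)/Abs(sin(u)),
  M(u, v) = r_uv · N̂ = 0,
  N(u, v) = r_vv · N̂ = -4*sin(u)^3/Abs(sin(u)).
Evaluating at (u, v) = (pi/3, -5*pi/6):
  L = -4, M = 0, N = -3.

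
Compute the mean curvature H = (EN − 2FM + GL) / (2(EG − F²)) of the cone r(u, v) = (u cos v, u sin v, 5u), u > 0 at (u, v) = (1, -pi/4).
H = 5*sqrt(26)/52

With E = 26, F = 0, G = u^2, L = 0, M = 0, N = 5*sqrt(26)*u^2/(26*Abs(u)), assemble
  H = (EN − 2FM + GL) / (2(EG − F²)) = 5*sqrt(26)/(52*Abs(u)).
At (u, v) = (1, -pi/4): H = 5*sqrt(26)/52.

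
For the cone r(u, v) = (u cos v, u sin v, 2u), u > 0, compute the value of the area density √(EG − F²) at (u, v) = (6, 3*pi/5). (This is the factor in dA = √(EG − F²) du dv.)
√(EG − F²)|_{(6, 3*pi/5)} = 6*sqrt(5)

E = 5, F = 0, G = u^2, so EG − F² = 5*u^2. Taking the positive square root: √(EG − F²) = sqrt(5)*Abs(u). At (u, v) = (6, 3*pi/5): 6*sqrt(5).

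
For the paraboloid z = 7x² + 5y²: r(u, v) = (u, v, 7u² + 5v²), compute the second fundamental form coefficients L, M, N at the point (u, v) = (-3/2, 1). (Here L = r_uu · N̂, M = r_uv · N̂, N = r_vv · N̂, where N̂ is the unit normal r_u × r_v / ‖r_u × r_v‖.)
L = 7*sqrt(542)/271;  M = 0;  N = 5*sqrt(542)/271

Compute the unit normal N̂(u, v) = (-14*u/sqrt(196*u^2 + 100*v^2 + 1), -10*v/sqrt(196*u^2 + 100*v^2 + 1), 1/sqrt(196*u^2 + 100*v^2 + 1)), and the second partials r_uu, r_uv, r_vv. Take dot products:
  L(u, v) = r_uu · N̂ = 14/sqrt(196*u^2 + 100*v^2 + 1),
  M(u, v) = r_uv · N̂ = 0,
  N(u, v) = r_vv · N̂ = 10/sqrt(196*u^2 + 100*v^2 + 1).
Evaluating at (u, v) = (-3/2, 1):
  L = 7*sqrt(542)/271, M = 0, N = 5*sqrt(542)/271.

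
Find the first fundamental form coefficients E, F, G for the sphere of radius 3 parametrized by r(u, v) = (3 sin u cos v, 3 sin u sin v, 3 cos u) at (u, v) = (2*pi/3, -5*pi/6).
E = 9;  F = 0;  G = 27/4

Partials: r_u = (3*cos(u)*cos(v), 3*sin(v)*cos(u), -3*sin(u)), r_v = (-3*sin(u)*sin(v), 3*sin(u)*cos(v), 0). As functions of (u, v):
  E = r_u · r_u = 9,
  F = r_u · r_v = 0,
  G = r_v · r_v = 9*sin(u)^2.
Evaluating at (u, v) = (2*pi/3, -5*pi/6): E = 9, F = 0, G = 27/4.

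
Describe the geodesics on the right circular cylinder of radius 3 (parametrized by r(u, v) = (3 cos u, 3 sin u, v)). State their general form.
The cylinder is flat (K = 0) and locally isometric to the plane via the development (u, v) ↦ (3 u, v). Geodesics are the pre-images of straight lines: circles (v constant), vertical lines (u constant), and helices (v = c · u + d) for constants c, d.

A right cylinder has E = 3², F = 0, G = 1, so EG − F² = 3², and L = −3, M = N = 0, giving K = (LN − M²)/(EG − F²) = 0 everywhere. A flat surface is locally isometric to the Euclidean plane via the map (u, v) ↦ (3 u, v). Straight lines in the (x̃, ỹ) plane pull back to: (a) horizontal circles (v = const), (b) vertical generators (u = const), and (c) helices (3 u tan θ = v, i.e. v = c · u + d).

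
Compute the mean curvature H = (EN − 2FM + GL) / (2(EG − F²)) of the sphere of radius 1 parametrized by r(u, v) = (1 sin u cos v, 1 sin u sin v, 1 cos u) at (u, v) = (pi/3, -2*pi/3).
H = -1

With E = 1, F = 0, G = sin(u)^2, L = -sin(u)/Abs(sin(u)), M = 0, N = -sin(u)^3/Abs(sin(u)), assemble
  H = (EN − 2FM + GL) / (2(EG − F²)) = -sin(u)/Abs(sin(u)).
At (u, v) = (pi/3, -2*pi/3): H = -1.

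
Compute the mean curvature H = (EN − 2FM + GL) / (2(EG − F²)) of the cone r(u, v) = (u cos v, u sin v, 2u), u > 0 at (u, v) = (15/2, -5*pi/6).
H = 2*sqrt(5)/75

With E = 5, F = 0, G = u^2, L = 0, M = 0, N = 2*sqrt(5)*u^2/(5*Abs(u)), assemble
  H = (EN − 2FM + GL) / (2(EG − F²)) = sqrt(5)/(5*Abs(u)).
At (u, v) = (15/2, -5*pi/6): H = 2*sqrt(5)/75.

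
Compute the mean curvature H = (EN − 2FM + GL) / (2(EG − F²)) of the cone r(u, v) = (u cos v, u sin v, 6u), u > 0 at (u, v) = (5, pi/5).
H = 3*sqrt(37)/185

With E = 37, F = 0, G = u^2, L = 0, M = 0, N = 6*sqrt(37)*u^2/(37*Abs(u)), assemble
  H = (EN − 2FM + GL) / (2(EG − F²)) = 3*sqrt(37)/(37*Abs(u)).
At (u, v) = (5, pi/5): H = 3*sqrt(37)/185.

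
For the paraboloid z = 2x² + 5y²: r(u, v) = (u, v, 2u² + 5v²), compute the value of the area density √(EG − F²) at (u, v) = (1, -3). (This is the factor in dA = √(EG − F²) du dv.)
√(EG − F²)|_{(1, -3)} = sqrt(917)

E = 16*u^2 + 1, F = 40*u*v, G = 100*v^2 + 1, so EG − F² = 16*u^2 + 100*v^2 + 1. Taking the positive square root: √(EG − F²) = sqrt(16*u^2 + 100*v^2 + 1). At (u, v) = (1, -3): sqrt(917).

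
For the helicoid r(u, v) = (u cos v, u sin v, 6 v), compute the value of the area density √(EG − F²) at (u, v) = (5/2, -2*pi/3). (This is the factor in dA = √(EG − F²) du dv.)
√(EG − F²)|_{(5/2, -2*pi/3)} = 13/2

E = 1, F = 0, G = u^2 + 36, so EG − F² = u^2 + 36. Taking the positive square root: √(EG − F²) = sqrt(u^2 + 36). At (u, v) = (5/2, -2*pi/3): 13/2.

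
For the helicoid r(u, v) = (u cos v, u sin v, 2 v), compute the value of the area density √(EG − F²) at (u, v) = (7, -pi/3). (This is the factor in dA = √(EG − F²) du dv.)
√(EG − F²)|_{(7, -pi/3)} = sqrt(53)

E = 1, F = 0, G = u^2 + 4, so EG − F² = u^2 + 4. Taking the positive square root: √(EG − F²) = sqrt(u^2 + 4). At (u, v) = (7, -pi/3): sqrt(53).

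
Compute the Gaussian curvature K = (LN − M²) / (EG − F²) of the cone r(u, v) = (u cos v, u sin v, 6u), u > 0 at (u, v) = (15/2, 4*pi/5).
K = 0

Coefficients of the first fundamental form: E = 37, F = 0, G = u^2.
Coefficients of the second fundamental form: L = 0, M = 0, N = 6*sqrt(37)*u^2/(37*Abs(u)).
Assemble K = (LN − M²)/(EG − F²) = 0. At (u, v) = (15/2, 4*pi/5): K = 0.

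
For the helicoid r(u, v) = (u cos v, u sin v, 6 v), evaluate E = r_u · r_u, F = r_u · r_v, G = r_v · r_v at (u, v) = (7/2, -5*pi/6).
E = 1;  F = 0;  G = 193/4

Partials: r_u = (cos(v), sin(v), 0), r_v = (-u*sin(v), u*cos(v), 6). As functions of (u, v):
  E = r_u · r_u = 1,
  F = r_u · r_v = 0,
  G = r_v · r_v = u^2 + 36.
Evaluating at (u, v) = (7/2, -5*pi/6): E = 1, F = 0, G = 193/4.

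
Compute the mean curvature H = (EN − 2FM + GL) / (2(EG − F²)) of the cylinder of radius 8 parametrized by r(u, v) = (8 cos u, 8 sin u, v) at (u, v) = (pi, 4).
H = -1/16

With E = 64, F = 0, G = 1, L = -8, M = 0, N = 0, assemble
  H = (EN − 2FM + GL) / (2(EG − F²)) = -1/16.
At (u, v) = (pi, 4): H = -1/16.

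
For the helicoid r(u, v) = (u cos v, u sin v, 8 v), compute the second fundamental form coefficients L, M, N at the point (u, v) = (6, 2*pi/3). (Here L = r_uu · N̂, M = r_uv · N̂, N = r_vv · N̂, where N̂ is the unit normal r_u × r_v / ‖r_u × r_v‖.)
L = 0;  M = -4/5;  N = 0

Compute the unit normal N̂(u, v) = (8*sin(v)/sqrt(u^2 + 64), -8*cos(v)/sqrt(u^2 + 64), u/sqrt(u^2 + 64)), and the second partials r_uu, r_uv, r_vv. Take dot products:
  L(u, v) = r_uu · N̂ = 0,
  M(u, v) = r_uv · N̂ = -8/sqrt(u^2 + 64),
  N(u, v) = r_vv · N̂ = 0.
Evaluating at (u, v) = (6, 2*pi/3):
  L = 0, M = -4/5, N = 0.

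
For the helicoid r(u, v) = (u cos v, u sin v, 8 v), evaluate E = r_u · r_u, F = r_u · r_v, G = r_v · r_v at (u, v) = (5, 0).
E = 1;  F = 0;  G = 89

Partials: r_u = (cos(v), sin(v), 0), r_v = (-u*sin(v), u*cos(v), 8). As functions of (u, v):
  E = r_u · r_u = 1,
  F = r_u · r_v = 0,
  G = r_v · r_v = u^2 + 64.
Evaluating at (u, v) = (5, 0): E = 1, F = 0, G = 89.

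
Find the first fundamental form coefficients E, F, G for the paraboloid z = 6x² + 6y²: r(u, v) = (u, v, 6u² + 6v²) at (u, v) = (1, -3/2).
E = 145;  F = -216;  G = 325

Partials: r_u = (1, 0, 12*u), r_v = (0, 1, 12*v). As functions of (u, v):
  E = r_u · r_u = 144*u^2 + 1,
  F = r_u · r_v = 144*u*v,
  G = r_v · r_v = 144*v^2 + 1.
Evaluating at (u, v) = (1, -3/2): E = 145, F = -216, G = 325.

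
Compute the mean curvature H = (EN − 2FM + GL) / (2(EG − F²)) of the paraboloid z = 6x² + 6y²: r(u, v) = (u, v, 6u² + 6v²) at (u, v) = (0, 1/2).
H = 228*sqrt(37)/1369

With E = 144*u^2 + 1, F = 144*u*v, G = 144*v^2 + 1, L = 12/sqrt(144*u^2 + 144*v^2 + 1), M = 0, N = 12/sqrt(144*u^2 + 144*v^2 + 1), assemble
  H = (EN − 2FM + GL) / (2(EG − F²)) = 12*(72*u^2 + 72*v^2 + 1)/(144*u^2 + 144*v^2 + 1)^(3/2).
At (u, v) = (0, 1/2): H = 228*sqrt(37)/1369.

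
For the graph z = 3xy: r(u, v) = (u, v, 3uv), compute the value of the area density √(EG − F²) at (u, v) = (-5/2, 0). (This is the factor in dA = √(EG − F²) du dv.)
√(EG − F²)|_{(-5/2, 0)} = sqrt(229)/2

E = 9*v^2 + 1, F = 9*u*v, G = 9*u^2 + 1, so EG − F² = 9*u^2 + 9*v^2 + 1. Taking the positive square root: √(EG − F²) = sqrt(9*u^2 + 9*v^2 + 1). At (u, v) = (-5/2, 0): sqrt(229)/2.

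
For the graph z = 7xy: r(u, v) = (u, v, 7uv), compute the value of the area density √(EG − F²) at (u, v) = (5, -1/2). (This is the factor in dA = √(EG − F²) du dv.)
√(EG − F²)|_{(5, -1/2)} = sqrt(4953)/2

E = 49*v^2 + 1, F = 49*u*v, G = 49*u^2 + 1, so EG − F² = 49*u^2 + 49*v^2 + 1. Taking the positive square root: √(EG − F²) = sqrt(49*u^2 + 49*v^2 + 1). At (u, v) = (5, -1/2): sqrt(4953)/2.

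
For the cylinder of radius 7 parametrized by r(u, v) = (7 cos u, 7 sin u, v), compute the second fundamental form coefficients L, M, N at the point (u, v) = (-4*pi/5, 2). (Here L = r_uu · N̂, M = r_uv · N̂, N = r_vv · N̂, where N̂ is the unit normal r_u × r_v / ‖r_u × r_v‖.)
L = -7;  M = 0;  N = 0

Compute the unit normal N̂(u, v) = (cos(u), sin(u), 0), and the second partials r_uu, r_uv, r_vv. Take dot products:
  L(u, v) = r_uu · N̂ = -7,
  M(u, v) = r_uv · N̂ = 0,
  N(u, v) = r_vv · N̂ = 0.
Evaluating at (u, v) = (-4*pi/5, 2):
  L = -7, M = 0, N = 0.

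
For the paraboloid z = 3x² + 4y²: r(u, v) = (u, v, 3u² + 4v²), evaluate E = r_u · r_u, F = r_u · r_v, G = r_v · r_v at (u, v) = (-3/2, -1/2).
E = 82;  F = 36;  G = 17

Partials: r_u = (1, 0, 6*u), r_v = (0, 1, 8*v). As functions of (u, v):
  E = r_u · r_u = 36*u^2 + 1,
  F = r_u · r_v = 48*u*v,
  G = r_v · r_v = 64*v^2 + 1.
Evaluating at (u, v) = (-3/2, -1/2): E = 82, F = 36, G = 17.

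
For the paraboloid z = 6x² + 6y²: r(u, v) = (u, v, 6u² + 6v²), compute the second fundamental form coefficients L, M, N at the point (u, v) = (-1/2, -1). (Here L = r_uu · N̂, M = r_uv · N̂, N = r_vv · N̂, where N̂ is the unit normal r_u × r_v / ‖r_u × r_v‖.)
L = 12*sqrt(181)/181;  M = 0;  N = 12*sqrt(181)/181

Compute the unit normal N̂(u, v) = (-12*u/sqrt(144*u^2 + 144*v^2 + 1), -12*v/sqrt(144*u^2 + 144*v^2 + 1), 1/sqrt(144*u^2 + 144*v^2 + 1)), and the second partials r_uu, r_uv, r_vv. Take dot products:
  L(u, v) = r_uu · N̂ = 12/sqrt(144*u^2 + 144*v^2 + 1),
  M(u, v) = r_uv · N̂ = 0,
  N(u, v) = r_vv · N̂ = 12/sqrt(144*u^2 + 144*v^2 + 1).
Evaluating at (u, v) = (-1/2, -1):
  L = 12*sqrt(181)/181, M = 0, N = 12*sqrt(181)/181.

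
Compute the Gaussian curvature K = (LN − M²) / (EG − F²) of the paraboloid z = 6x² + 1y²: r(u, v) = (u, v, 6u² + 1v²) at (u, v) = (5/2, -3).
K = 24/877969

Coefficients of the first fundamental form: E = 144*u^2 + 1, F = 24*u*v, G = 4*v^2 + 1.
Coefficients of the second fundamental form: L = 12/sqrt(144*u^2 + 4*v^2 + 1), M = 0, N = 2/sqrt(144*u^2 + 4*v^2 + 1).
Assemble K = (LN − M²)/(EG − F²) = 24/(20736*u^4 + 1152*u^2*v^2 + 288*u^2 + 16*v^4 + 8*v^2 + 1). At (u, v) = (5/2, -3): K = 24/877969.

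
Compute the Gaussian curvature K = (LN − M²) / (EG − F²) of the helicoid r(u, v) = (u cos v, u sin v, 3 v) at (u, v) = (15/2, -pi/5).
K = -16/7569

Coefficients of the first fundamental form: E = 1, F = 0, G = u^2 + 9.
Coefficients of the second fundamental form: L = 0, M = -3/sqrt(u^2 + 9), N = 0.
Assemble K = (LN − M²)/(EG − F²) = -9/(u^2 + 9)^2. At (u, v) = (15/2, -pi/5): K = -16/7569.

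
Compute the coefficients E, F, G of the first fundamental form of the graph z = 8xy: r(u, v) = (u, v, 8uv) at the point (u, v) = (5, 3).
E = 577;  F = 960;  G = 1601

Partials: r_u = (1, 0, 8*v), r_v = (0, 1, 8*u). As functions of (u, v):
  E = r_u · r_u = 64*v^2 + 1,
  F = r_u · r_v = 64*u*v,
  G = r_v · r_v = 64*u^2 + 1.
Evaluating at (u, v) = (5, 3): E = 577, F = 960, G = 1601.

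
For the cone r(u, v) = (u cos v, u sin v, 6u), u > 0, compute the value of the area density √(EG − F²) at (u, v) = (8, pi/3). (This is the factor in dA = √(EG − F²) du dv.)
√(EG − F²)|_{(8, pi/3)} = 8*sqrt(37)

E = 37, F = 0, G = u^2, so EG − F² = 37*u^2. Taking the positive square root: √(EG − F²) = sqrt(37)*Abs(u). At (u, v) = (8, pi/3): 8*sqrt(37).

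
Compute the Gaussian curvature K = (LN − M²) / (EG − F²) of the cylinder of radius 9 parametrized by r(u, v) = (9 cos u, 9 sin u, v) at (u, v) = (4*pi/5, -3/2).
K = 0

Coefficients of the first fundamental form: E = 81, F = 0, G = 1.
Coefficients of the second fundamental form: L = -9, M = 0, N = 0.
Assemble K = (LN − M²)/(EG − F²) = 0. At (u, v) = (4*pi/5, -3/2): K = 0.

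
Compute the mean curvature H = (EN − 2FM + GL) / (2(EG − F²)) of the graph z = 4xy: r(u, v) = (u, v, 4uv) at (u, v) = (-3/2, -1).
H = -96*sqrt(53)/2809

With E = 16*v^2 + 1, F = 16*u*v, G = 16*u^2 + 1, L = 0, M = 4/sqrt(16*u^2 + 16*v^2 + 1), N = 0, assemble
  H = (EN − 2FM + GL) / (2(EG − F²)) = -64*u*v/(16*u^2 + 16*v^2 + 1)^(3/2).
At (u, v) = (-3/2, -1): H = -96*sqrt(53)/2809.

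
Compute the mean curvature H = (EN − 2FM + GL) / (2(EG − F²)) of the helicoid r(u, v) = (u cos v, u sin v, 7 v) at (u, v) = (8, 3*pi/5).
H = 0

With E = 1, F = 0, G = u^2 + 49, L = 0, M = -7/sqrt(u^2 + 49), N = 0, assemble
  H = (EN − 2FM + GL) / (2(EG − F²)) = 0.
At (u, v) = (8, 3*pi/5): H = 0.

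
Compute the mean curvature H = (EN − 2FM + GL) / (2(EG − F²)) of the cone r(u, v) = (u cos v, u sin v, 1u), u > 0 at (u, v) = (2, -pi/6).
H = sqrt(2)/8

With E = 2, F = 0, G = u^2, L = 0, M = 0, N = sqrt(2)*u^2/(2*Abs(u)), assemble
  H = (EN − 2FM + GL) / (2(EG − F²)) = sqrt(2)/(4*Abs(u)).
At (u, v) = (2, -pi/6): H = sqrt(2)/8.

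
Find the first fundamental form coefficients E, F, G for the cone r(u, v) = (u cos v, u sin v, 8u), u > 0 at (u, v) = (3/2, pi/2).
E = 65;  F = 0;  G = 9/4

Partials: r_u = (cos(v), sin(v), 8), r_v = (-u*sin(v), u*cos(v), 0). As functions of (u, v):
  E = r_u · r_u = 65,
  F = r_u · r_v = 0,
  G = r_v · r_v = u^2.
Evaluating at (u, v) = (3/2, pi/2): E = 65, F = 0, G = 9/4.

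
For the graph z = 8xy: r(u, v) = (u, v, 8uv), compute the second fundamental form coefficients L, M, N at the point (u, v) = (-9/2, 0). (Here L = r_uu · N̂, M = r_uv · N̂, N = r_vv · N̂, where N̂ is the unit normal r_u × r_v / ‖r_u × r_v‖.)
L = 0;  M = 8*sqrt(1297)/1297;  N = 0

Compute the unit normal N̂(u, v) = (-8*v/sqrt(64*u^2 + 64*v^2 + 1), -8*u/sqrt(64*u^2 + 64*v^2 + 1), 1/sqrt(64*u^2 + 64*v^2 + 1)), and the second partials r_uu, r_uv, r_vv. Take dot products:
  L(u, v) = r_uu · N̂ = 0,
  M(u, v) = r_uv · N̂ = 8/sqrt(64*u^2 + 64*v^2 + 1),
  N(u, v) = r_vv · N̂ = 0.
Evaluating at (u, v) = (-9/2, 0):
  L = 0, M = 8*sqrt(1297)/1297, N = 0.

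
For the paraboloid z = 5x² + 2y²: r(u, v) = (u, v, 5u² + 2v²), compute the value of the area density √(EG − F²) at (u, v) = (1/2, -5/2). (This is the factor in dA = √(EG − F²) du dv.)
√(EG − F²)|_{(1/2, -5/2)} = 3*sqrt(14)

E = 100*u^2 + 1, F = 40*u*v, G = 16*v^2 + 1, so EG − F² = 100*u^2 + 16*v^2 + 1. Taking the positive square root: √(EG − F²) = sqrt(100*u^2 + 16*v^2 + 1). At (u, v) = (1/2, -5/2): 3*sqrt(14).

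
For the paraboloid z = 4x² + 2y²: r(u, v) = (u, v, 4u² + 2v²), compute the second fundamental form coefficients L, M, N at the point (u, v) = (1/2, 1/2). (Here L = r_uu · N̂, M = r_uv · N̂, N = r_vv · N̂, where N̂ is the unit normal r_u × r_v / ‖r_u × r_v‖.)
L = 8*sqrt(21)/21;  M = 0;  N = 4*sqrt(21)/21

Compute the unit normal N̂(u, v) = (-8*u/sqrt(64*u^2 + 16*v^2 + 1), -4*v/sqrt(64*u^2 + 16*v^2 + 1), 1/sqrt(64*u^2 + 16*v^2 + 1)), and the second partials r_uu, r_uv, r_vv. Take dot products:
  L(u, v) = r_uu · N̂ = 8/sqrt(64*u^2 + 16*v^2 + 1),
  M(u, v) = r_uv · N̂ = 0,
  N(u, v) = r_vv · N̂ = 4/sqrt(64*u^2 + 16*v^2 + 1).
Evaluating at (u, v) = (1/2, 1/2):
  L = 8*sqrt(21)/21, M = 0, N = 4*sqrt(21)/21.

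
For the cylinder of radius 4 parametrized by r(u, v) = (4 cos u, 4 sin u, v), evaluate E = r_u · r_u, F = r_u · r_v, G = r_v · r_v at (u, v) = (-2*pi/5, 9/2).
E = 16;  F = 0;  G = 1

Partials: r_u = (-4*sin(u), 4*cos(u), 0), r_v = (0, 0, 1). As functions of (u, v):
  E = r_u · r_u = 16,
  F = r_u · r_v = 0,
  G = r_v · r_v = 1.
Evaluating at (u, v) = (-2*pi/5, 9/2): E = 16, F = 0, G = 1.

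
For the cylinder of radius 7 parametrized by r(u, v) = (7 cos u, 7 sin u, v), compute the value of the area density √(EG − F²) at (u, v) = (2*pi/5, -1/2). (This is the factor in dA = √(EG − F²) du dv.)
√(EG − F²)|_{(2*pi/5, -1/2)} = 7

E = 49, F = 0, G = 1, so EG − F² = 49. Taking the positive square root: √(EG − F²) = 7. At (u, v) = (2*pi/5, -1/2): 7.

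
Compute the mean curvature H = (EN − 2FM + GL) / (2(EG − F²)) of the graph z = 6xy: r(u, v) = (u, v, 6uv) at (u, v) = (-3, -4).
H = -2592*sqrt(901)/811801

With E = 36*v^2 + 1, F = 36*u*v, G = 36*u^2 + 1, L = 0, M = 6/sqrt(36*u^2 + 36*v^2 + 1), N = 0, assemble
  H = (EN − 2FM + GL) / (2(EG − F²)) = -216*u*v/(36*u^2 + 36*v^2 + 1)^(3/2).
At (u, v) = (-3, -4): H = -2592*sqrt(901)/811801.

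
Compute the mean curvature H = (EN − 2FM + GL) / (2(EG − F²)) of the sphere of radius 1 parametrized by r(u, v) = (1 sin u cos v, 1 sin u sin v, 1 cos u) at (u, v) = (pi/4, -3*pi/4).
H = -1

With E = 1, F = 0, G = sin(u)^2, L = -sin(u)/Abs(sin(u)), M = 0, N = -sin(u)^3/Abs(sin(u)), assemble
  H = (EN − 2FM + GL) / (2(EG − F²)) = -sin(u)/Abs(sin(u)).
At (u, v) = (pi/4, -3*pi/4): H = -1.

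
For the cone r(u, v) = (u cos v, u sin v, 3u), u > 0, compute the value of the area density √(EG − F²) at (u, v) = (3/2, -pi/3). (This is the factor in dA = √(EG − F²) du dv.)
√(EG − F²)|_{(3/2, -pi/3)} = 3*sqrt(10)/2

E = 10, F = 0, G = u^2, so EG − F² = 10*u^2. Taking the positive square root: √(EG − F²) = sqrt(10)*Abs(u). At (u, v) = (3/2, -pi/3): 3*sqrt(10)/2.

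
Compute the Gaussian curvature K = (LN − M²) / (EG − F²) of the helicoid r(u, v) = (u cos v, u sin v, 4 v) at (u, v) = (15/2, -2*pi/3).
K = -256/83521

Coefficients of the first fundamental form: E = 1, F = 0, G = u^2 + 16.
Coefficients of the second fundamental form: L = 0, M = -4/sqrt(u^2 + 16), N = 0.
Assemble K = (LN − M²)/(EG − F²) = -16/(u^2 + 16)^2. At (u, v) = (15/2, -2*pi/3): K = -256/83521.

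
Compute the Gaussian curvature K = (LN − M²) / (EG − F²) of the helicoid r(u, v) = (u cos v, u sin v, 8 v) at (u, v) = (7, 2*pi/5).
K = -64/12769

Coefficients of the first fundamental form: E = 1, F = 0, G = u^2 + 64.
Coefficients of the second fundamental form: L = 0, M = -8/sqrt(u^2 + 64), N = 0.
Assemble K = (LN − M²)/(EG − F²) = -64/(u^2 + 64)^2. At (u, v) = (7, 2*pi/5): K = -64/12769.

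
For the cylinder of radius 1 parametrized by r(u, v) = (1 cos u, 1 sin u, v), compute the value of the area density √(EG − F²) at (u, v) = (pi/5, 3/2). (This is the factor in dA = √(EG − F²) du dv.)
√(EG − F²)|_{(pi/5, 3/2)} = 1

E = 1, F = 0, G = 1, so EG − F² = 1. Taking the positive square root: √(EG − F²) = 1. At (u, v) = (pi/5, 3/2): 1.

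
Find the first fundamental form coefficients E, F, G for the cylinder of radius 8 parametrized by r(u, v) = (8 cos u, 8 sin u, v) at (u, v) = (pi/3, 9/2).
E = 64;  F = 0;  G = 1

Partials: r_u = (-8*sin(u), 8*cos(u), 0), r_v = (0, 0, 1). As functions of (u, v):
  E = r_u · r_u = 64,
  F = r_u · r_v = 0,
  G = r_v · r_v = 1.
Evaluating at (u, v) = (pi/3, 9/2): E = 64, F = 0, G = 1.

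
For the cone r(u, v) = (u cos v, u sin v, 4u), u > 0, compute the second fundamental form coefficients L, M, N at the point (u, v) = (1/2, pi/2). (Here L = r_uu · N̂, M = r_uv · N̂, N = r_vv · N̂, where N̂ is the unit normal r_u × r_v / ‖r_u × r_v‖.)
L = 0;  M = 0;  N = 2*sqrt(17)/17

Compute the unit normal N̂(u, v) = (-4*sqrt(17)*u*cos(v)/(17*Abs(u)), -4*sqrt(17)*u*sin(v)/(17*Abs(u)), sqrt(17)*u/(17*Abs(u))), and the second partials r_uu, r_uv, r_vv. Take dot products:
  L(u, v) = r_uu · N̂ = 0,
  M(u, v) = r_uv · N̂ = 0,
  N(u, v) = r_vv · N̂ = 4*sqrt(17)*u^2/(17*Abs(u)).
Evaluating at (u, v) = (1/2, pi/2):
  L = 0, M = 0, N = 2*sqrt(17)/17.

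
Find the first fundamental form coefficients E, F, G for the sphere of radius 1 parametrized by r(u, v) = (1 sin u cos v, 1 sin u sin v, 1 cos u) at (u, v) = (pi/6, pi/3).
E = 1;  F = 0;  G = 1/4

Partials: r_u = (cos(u)*cos(v), sin(v)*cos(u), -sin(u)), r_v = (-sin(u)*sin(v), sin(u)*cos(v), 0). As functions of (u, v):
  E = r_u · r_u = 1,
  F = r_u · r_v = 0,
  G = r_v · r_v = sin(u)^2.
Evaluating at (u, v) = (pi/6, pi/3): E = 1, F = 0, G = 1/4.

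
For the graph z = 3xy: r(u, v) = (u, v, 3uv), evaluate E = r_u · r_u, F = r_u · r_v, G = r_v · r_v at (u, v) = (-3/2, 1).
E = 10;  F = -27/2;  G = 85/4

Partials: r_u = (1, 0, 3*v), r_v = (0, 1, 3*u). As functions of (u, v):
  E = r_u · r_u = 9*v^2 + 1,
  F = r_u · r_v = 9*u*v,
  G = r_v · r_v = 9*u^2 + 1.
Evaluating at (u, v) = (-3/2, 1): E = 10, F = -27/2, G = 85/4.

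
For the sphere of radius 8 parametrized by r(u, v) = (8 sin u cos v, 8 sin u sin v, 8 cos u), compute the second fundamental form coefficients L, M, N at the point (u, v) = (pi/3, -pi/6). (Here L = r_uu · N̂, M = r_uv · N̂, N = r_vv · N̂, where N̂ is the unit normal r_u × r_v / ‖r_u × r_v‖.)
L = -8;  M = 0;  N = -6

Compute the unit normal N̂(u, v) = (sin(u)^2*cos(v)/Abs(sin(u)), sin(u)^2*sin(v)/Abs(sin(u)), sin(2*u)/(2*Abs(sin(u)))), and the second partials r_uu, r_uv, r_vv. Take dot products:
  L(u, v) = r_uu · N̂ = -8*sin(u)/Abs(sin(u)),
  M(u, v) = r_uv · N̂ = 0,
  N(u, v) = r_vv · N̂ = -8*sin(u)^3/Abs(sin(u)).
Evaluating at (u, v) = (pi/3, -pi/6):
  L = -8, M = 0, N = -6.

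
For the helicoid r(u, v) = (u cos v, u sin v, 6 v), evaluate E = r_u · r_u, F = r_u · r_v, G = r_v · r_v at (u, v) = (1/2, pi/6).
E = 1;  F = 0;  G = 145/4

Partials: r_u = (cos(v), sin(v), 0), r_v = (-u*sin(v), u*cos(v), 6). As functions of (u, v):
  E = r_u · r_u = 1,
  F = r_u · r_v = 0,
  G = r_v · r_v = u^2 + 36.
Evaluating at (u, v) = (1/2, pi/6): E = 1, F = 0, G = 145/4.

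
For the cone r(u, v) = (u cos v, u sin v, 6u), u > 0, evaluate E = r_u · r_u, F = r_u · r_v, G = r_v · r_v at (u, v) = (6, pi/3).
E = 37;  F = 0;  G = 36

Partials: r_u = (cos(v), sin(v), 6), r_v = (-u*sin(v), u*cos(v), 0). As functions of (u, v):
  E = r_u · r_u = 37,
  F = r_u · r_v = 0,
  G = r_v · r_v = u^2.
Evaluating at (u, v) = (6, pi/3): E = 37, F = 0, G = 36.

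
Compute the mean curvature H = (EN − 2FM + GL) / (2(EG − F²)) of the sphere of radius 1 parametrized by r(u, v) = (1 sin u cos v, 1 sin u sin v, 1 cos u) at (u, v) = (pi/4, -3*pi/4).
H = -1

With E = 1, F = 0, G = sin(u)^2, L = -sin(u)/Abs(sin(u)), M = 0, N = -sin(u)^3/Abs(sin(u)), assemble
  H = (EN − 2FM + GL) / (2(EG − F²)) = -sin(u)/Abs(sin(u)).
At (u, v) = (pi/4, -3*pi/4): H = -1.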